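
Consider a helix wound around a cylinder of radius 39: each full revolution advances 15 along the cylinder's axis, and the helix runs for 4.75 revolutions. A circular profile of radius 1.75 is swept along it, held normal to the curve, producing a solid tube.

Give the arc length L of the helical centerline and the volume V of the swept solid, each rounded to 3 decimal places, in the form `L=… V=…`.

2πR = 2π·39 = 245.044227
per-turn = √(245.044227² + 15²) = √(60046.6732 + 225) = √60271.6732 = 245.502899
L = 4.75 × 245.502899 = 1166.138768
V = π·1.75² × L = 9.621128 × 1166.138768 = 11219.569771

L=1166.139 V=11219.570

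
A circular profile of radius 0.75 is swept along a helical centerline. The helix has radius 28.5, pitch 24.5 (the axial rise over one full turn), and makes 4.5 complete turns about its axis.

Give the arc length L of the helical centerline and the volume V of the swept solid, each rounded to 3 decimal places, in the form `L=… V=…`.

L=813.326 V=1437.265

2πR = 2π·28.5 = 179.070781
per-turn = √(179.070781² + 24.5²) = √(32066.3447 + 600.25) = √32666.5947 = 180.739024
L = 4.5 × 180.739024 = 813.325607
V = π·0.75² × L = 1.767146 × 813.325607 = 1437.264985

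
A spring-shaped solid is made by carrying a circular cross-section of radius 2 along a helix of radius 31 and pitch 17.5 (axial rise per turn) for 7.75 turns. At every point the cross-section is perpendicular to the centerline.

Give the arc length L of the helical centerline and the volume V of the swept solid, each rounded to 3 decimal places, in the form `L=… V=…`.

2πR = 2π·31 = 194.778745
per-turn = √(194.778745² + 17.5²) = √(37938.7593 + 306.25) = √38245.0093 = 195.563313
L = 7.75 × 195.563313 = 1515.615674
V = π·2² × L = 12.566371 × 1515.615674 = 19045.788272

L=1515.616 V=19045.788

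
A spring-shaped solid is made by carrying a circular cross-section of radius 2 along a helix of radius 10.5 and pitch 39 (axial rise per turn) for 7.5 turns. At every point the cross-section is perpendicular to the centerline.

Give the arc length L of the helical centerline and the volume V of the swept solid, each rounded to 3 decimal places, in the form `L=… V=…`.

2πR = 2π·10.5 = 65.973446
per-turn = √(65.973446² + 39²) = √(4352.4955 + 1521) = √5873.4955 = 76.638734
L = 7.5 × 76.638734 = 574.790505
V = π·2² × L = 12.566371 × 574.790505 = 7223.030506

L=574.791 V=7223.031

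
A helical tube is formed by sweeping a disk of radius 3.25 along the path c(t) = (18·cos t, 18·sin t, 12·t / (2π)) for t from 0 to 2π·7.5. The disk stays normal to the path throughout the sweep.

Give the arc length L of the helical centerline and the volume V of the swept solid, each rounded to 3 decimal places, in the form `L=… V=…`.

L=852.991 V=28304.872

2πR = 2π·18 = 113.097336
per-turn = √(113.097336² + 12²) = √(12791.0073 + 144) = √12935.0073 = 113.732174
L = 7.5 × 113.732174 = 852.991302
V = π·3.25² × L = 33.183072 × 852.991302 = 28304.872125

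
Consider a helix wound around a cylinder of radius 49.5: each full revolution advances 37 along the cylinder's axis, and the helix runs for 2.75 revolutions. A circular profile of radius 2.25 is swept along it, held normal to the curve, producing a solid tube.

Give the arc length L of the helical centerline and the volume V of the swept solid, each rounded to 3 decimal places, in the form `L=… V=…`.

L=861.330 V=13698.856

2πR = 2π·49.5 = 311.017673
per-turn = √(311.017673² + 37²) = √(96731.9927 + 1369) = √98100.9927 = 313.210780
L = 2.75 × 313.210780 = 861.329645
V = π·2.25² × L = 15.904313 × 861.329645 = 13698.856107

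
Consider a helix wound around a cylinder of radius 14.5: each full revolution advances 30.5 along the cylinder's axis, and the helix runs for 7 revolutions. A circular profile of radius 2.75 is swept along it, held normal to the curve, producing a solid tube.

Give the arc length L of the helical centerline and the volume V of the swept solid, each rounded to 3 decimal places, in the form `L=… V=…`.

2πR = 2π·14.5 = 91.106187
per-turn = √(91.106187² + 30.5²) = √(8300.3373 + 930.25) = √9230.5873 = 96.075945
L = 7 × 96.075945 = 672.531618
V = π·2.75² × L = 23.758294 × 672.531618 = 15978.204212

L=672.532 V=15978.204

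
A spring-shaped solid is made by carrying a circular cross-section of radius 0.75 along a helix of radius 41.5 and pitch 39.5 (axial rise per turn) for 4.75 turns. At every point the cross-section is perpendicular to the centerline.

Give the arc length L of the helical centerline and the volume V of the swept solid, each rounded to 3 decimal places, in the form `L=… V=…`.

2πR = 2π·41.5 = 260.752190
per-turn = √(260.752190² + 39.5²) = √(67991.7047 + 1560.25) = √69551.9547 = 263.727046
L = 4.75 × 263.727046 = 1252.703468
V = π·0.75² × L = 1.767146 × 1252.703468 = 2213.709757

L=1252.703 V=2213.710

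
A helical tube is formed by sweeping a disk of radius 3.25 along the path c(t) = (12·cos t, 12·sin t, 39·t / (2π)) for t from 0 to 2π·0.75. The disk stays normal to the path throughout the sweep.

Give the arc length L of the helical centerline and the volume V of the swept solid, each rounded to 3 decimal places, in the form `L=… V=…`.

L=63.666 V=2112.622

2πR = 2π·12 = 75.398224
per-turn = √(75.398224² + 39²) = √(5684.8921 + 1521) = √7205.8921 = 84.887526
L = 0.75 × 84.887526 = 63.665645
V = π·3.25² × L = 33.183072 × 63.665645 = 2112.621701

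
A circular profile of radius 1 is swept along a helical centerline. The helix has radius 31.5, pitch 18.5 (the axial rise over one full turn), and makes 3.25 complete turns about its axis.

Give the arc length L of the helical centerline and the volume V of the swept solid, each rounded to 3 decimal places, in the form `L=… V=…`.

2πR = 2π·31.5 = 197.920337
per-turn = √(197.920337² + 18.5²) = √(39172.4599 + 342.25) = √39514.7099 = 198.783072
L = 3.25 × 198.783072 = 646.044985
V = π·1² × L = 3.141593 × 646.044985 = 2029.610180

L=646.045 V=2029.610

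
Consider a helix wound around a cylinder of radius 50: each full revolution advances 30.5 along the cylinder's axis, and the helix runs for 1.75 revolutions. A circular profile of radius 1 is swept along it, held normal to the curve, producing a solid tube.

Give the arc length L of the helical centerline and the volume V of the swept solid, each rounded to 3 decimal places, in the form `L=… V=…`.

2πR = 2π·50 = 314.159265
per-turn = √(314.159265² + 30.5²) = √(98696.0440 + 930.25) = √99626.2940 = 315.636332
L = 1.75 × 315.636332 = 552.363581
V = π·1² × L = 3.141593 × 552.363581 = 1735.301368

L=552.364 V=1735.301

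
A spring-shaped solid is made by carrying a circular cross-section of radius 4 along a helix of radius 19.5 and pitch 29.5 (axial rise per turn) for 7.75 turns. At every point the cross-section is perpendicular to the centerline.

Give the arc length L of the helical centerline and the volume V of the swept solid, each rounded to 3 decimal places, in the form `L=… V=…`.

2πR = 2π·19.5 = 122.522113
per-turn = √(122.522113² + 29.5²) = √(15011.6683 + 870.25) = √15881.9183 = 126.023483
L = 7.75 × 126.023483 = 976.681994
V = π·4² × L = 50.265482 × 976.681994 = 49093.391639

L=976.682 V=49093.392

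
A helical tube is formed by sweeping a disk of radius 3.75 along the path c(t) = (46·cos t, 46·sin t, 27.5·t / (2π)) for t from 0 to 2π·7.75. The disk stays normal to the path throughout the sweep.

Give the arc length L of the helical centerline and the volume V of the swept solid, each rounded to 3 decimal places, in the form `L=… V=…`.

2πR = 2π·46 = 289.026524
per-turn = √(289.026524² + 27.5²) = √(83536.3317 + 756.25) = √84292.5817 = 290.331847
L = 7.75 × 290.331847 = 2250.071818
V = π·3.75² × L = 44.178647 × 2250.071818 = 99405.127870

L=2250.072 V=99405.128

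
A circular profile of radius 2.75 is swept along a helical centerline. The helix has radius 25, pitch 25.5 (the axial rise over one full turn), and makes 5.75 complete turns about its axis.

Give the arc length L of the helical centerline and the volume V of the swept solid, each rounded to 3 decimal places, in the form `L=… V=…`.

2πR = 2π·25 = 157.079633
per-turn = √(157.079633² + 25.5²) = √(24674.0110 + 650.25) = √25324.2610 = 159.135983
L = 5.75 × 159.135983 = 915.031901
V = π·2.75² × L = 23.758294 × 915.031901 = 21739.597323

L=915.032 V=21739.597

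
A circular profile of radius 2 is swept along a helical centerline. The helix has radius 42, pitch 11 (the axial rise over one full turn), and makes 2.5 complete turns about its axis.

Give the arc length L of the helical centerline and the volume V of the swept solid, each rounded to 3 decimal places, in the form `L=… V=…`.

L=660.307 V=8297.667

2πR = 2π·42 = 263.893783
per-turn = √(263.893783² + 11²) = √(69639.9287 + 121) = √69760.9287 = 264.122942
L = 2.5 × 264.122942 = 660.307356
V = π·2² × L = 12.566371 × 660.307356 = 8297.666952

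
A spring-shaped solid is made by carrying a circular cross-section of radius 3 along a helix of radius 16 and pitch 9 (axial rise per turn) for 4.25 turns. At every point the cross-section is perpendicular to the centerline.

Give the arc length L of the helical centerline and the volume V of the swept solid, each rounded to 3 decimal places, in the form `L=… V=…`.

L=428.965 V=12128.709

2πR = 2π·16 = 100.530965
per-turn = √(100.530965² + 9²) = √(10106.4749 + 81) = √10187.4749 = 100.933022
L = 4.25 × 100.933022 = 428.965343
V = π·3² × L = 28.274334 × 428.965343 = 12128.709332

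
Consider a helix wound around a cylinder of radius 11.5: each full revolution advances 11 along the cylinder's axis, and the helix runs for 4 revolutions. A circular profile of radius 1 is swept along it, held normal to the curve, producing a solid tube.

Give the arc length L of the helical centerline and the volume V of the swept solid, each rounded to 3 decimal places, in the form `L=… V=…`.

2πR = 2π·11.5 = 72.256631
per-turn = √(72.256631² + 11²) = √(5221.0207 + 121) = √5342.0207 = 73.089129
L = 4 × 73.089129 = 292.356515
V = π·1² × L = 3.141593 × 292.356515 = 918.465079

L=292.357 V=918.465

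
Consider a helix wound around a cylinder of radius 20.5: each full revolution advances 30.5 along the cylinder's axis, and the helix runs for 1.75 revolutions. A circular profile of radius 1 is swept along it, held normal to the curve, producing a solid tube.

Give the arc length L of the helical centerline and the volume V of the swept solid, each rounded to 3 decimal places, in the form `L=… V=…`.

2πR = 2π·20.5 = 128.805299
per-turn = √(128.805299² + 30.5²) = √(16590.8050 + 930.25) = √17521.0550 = 132.367122
L = 1.75 × 132.367122 = 231.642464
V = π·1² × L = 3.141593 × 231.642464 = 727.726262

L=231.642 V=727.726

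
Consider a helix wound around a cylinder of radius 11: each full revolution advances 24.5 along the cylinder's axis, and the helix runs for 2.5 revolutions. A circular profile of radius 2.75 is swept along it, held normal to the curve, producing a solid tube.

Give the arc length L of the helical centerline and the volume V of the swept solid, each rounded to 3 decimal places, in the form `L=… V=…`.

2πR = 2π·11 = 69.115038
per-turn = √(69.115038² + 24.5²) = √(4776.8885 + 600.25) = √5377.1385 = 73.328975
L = 2.5 × 73.328975 = 183.322437
V = π·2.75² × L = 23.758294 × 183.322437 = 4355.428430

L=183.322 V=4355.428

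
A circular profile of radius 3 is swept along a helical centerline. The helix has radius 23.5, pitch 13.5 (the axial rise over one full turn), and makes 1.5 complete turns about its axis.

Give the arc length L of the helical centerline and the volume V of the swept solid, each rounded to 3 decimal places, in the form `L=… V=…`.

L=222.406 V=6288.384

2πR = 2π·23.5 = 147.654855
per-turn = √(147.654855² + 13.5²) = √(21801.9561 + 182.25) = √21984.2061 = 148.270719
L = 1.5 × 148.270719 = 222.406079
V = π·3² × L = 28.274334 × 222.406079 = 6288.383722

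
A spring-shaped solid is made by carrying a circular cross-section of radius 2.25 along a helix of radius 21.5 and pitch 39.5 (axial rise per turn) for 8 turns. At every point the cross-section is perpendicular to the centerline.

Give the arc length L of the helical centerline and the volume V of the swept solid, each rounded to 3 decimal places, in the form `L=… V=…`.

L=1125.960 V=17907.617

2πR = 2π·21.5 = 135.088484
per-turn = √(135.088484² + 39.5²) = √(18248.8985 + 1560.25) = √19809.1485 = 140.744977
L = 8 × 140.744977 = 1125.959816
V = π·2.25² × L = 15.904313 × 1125.959816 = 17907.617118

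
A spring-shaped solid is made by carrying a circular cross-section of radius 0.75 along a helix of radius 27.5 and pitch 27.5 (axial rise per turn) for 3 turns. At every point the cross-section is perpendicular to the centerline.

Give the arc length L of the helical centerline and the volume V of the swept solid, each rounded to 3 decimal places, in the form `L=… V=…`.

L=524.887 V=927.552

2πR = 2π·27.5 = 172.787596
per-turn = √(172.787596² + 27.5²) = √(29855.5533 + 756.25) = √30611.8033 = 174.962291
L = 3 × 174.962291 = 524.886873
V = π·0.75² × L = 1.767146 × 524.886873 = 927.551669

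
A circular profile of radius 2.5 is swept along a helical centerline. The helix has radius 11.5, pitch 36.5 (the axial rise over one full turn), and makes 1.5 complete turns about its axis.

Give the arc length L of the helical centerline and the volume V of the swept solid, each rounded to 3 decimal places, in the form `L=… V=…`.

2πR = 2π·11.5 = 72.256631
per-turn = √(72.256631² + 36.5²) = √(5221.0207 + 1332.25) = √6553.2707 = 80.952274
L = 1.5 × 80.952274 = 121.428412
V = π·2.5² × L = 19.634954 × 121.428412 = 2384.241286

L=121.428 V=2384.241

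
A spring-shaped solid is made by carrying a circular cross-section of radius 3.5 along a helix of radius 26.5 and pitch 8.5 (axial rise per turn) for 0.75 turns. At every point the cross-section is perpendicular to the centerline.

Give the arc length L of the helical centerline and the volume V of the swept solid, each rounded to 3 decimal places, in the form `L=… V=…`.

L=125.041 V=4812.139

2πR = 2π·26.5 = 166.504411
per-turn = √(166.504411² + 8.5²) = √(27723.7188 + 72.25) = √27795.9688 = 166.721231
L = 0.75 × 166.721231 = 125.040923
V = π·3.5² × L = 38.484510 × 125.040923 = 4812.138653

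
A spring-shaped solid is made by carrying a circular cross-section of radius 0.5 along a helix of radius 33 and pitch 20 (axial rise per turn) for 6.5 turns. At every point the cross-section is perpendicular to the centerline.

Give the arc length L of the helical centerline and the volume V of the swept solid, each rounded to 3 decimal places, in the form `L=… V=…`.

2πR = 2π·33 = 207.345115
per-turn = √(207.345115² + 20²) = √(42991.9968 + 400) = √43391.9968 = 208.307457
L = 6.5 × 208.307457 = 1353.998473
V = π·0.5² × L = 0.785398 × 1353.998473 = 1063.427914

L=1353.998 V=1063.428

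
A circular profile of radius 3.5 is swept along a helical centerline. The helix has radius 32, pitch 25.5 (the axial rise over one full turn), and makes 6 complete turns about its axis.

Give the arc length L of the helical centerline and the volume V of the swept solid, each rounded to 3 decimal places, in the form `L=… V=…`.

2πR = 2π·32 = 201.061930
per-turn = √(201.061930² + 25.5²) = √(40425.8996 + 650.25) = √41076.1496 = 202.672518
L = 6 × 202.672518 = 1216.035109
V = π·3.5² × L = 38.484510 × 1216.035109 = 46798.515324

L=1216.035 V=46798.515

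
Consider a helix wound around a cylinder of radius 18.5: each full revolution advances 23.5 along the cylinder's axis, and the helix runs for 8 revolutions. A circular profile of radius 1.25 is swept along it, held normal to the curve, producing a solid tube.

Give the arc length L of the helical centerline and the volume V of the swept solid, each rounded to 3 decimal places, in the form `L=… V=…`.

L=948.725 V=4657.043

2πR = 2π·18.5 = 116.238928
per-turn = √(116.238928² + 23.5²) = √(13511.4884 + 552.25) = √14063.7384 = 118.590634
L = 8 × 118.590634 = 948.725070
V = π·1.25² × L = 4.908739 × 948.725070 = 4657.043299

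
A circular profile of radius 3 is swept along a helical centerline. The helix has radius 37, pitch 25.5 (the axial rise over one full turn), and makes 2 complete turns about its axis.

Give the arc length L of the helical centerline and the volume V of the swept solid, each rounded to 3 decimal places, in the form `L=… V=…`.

L=467.744 V=13225.161

2πR = 2π·37 = 232.477856
per-turn = √(232.477856² + 25.5²) = √(54045.9537 + 650.25) = √54696.2037 = 233.872195
L = 2 × 233.872195 = 467.744390
V = π·3² × L = 28.274334 × 467.744390 = 13225.161067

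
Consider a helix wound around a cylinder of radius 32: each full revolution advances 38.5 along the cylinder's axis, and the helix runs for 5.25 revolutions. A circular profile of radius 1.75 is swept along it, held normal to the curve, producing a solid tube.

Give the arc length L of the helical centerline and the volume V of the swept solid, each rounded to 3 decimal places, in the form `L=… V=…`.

L=1074.753 V=10340.333

2πR = 2π·32 = 201.061930
per-turn = √(201.061930² + 38.5²) = √(40425.8996 + 1482.25) = √41908.1496 = 204.714801
L = 5.25 × 204.714801 = 1074.752704
V = π·1.75² × L = 9.621128 × 1074.752704 = 10340.332795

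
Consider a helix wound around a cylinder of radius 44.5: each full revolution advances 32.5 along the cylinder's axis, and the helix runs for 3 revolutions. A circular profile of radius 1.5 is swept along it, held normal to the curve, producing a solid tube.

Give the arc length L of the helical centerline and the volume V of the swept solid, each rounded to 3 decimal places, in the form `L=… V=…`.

2πR = 2π·44.5 = 279.601746
per-turn = √(279.601746² + 32.5²) = √(78177.1365 + 1056.25) = √79233.3865 = 281.484256
L = 3 × 281.484256 = 844.452768
V = π·1.5² × L = 7.068583 × 844.452768 = 5969.084881

L=844.453 V=5969.085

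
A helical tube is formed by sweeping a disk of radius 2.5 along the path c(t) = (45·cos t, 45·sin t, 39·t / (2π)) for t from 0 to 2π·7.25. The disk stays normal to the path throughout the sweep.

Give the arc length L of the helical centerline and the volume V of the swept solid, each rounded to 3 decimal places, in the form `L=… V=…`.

2πR = 2π·45 = 282.743339
per-turn = √(282.743339² + 39²) = √(79943.7956 + 1521) = √81464.7956 = 285.420384
L = 7.25 × 285.420384 = 2069.297785
V = π·2.5² × L = 19.634954 × 2069.297785 = 40630.566988

L=2069.298 V=40630.567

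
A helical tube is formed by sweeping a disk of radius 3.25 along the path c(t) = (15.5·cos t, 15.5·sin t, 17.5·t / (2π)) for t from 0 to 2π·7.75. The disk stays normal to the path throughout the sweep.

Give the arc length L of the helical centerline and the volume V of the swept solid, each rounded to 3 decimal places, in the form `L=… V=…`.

2πR = 2π·15.5 = 97.389372
per-turn = √(97.389372² + 17.5²) = √(9484.6898 + 306.25) = √9790.9398 = 98.949178
L = 7.75 × 98.949178 = 766.856130
V = π·3.25² × L = 33.183072 × 766.856130 = 25446.642472

L=766.856 V=25446.642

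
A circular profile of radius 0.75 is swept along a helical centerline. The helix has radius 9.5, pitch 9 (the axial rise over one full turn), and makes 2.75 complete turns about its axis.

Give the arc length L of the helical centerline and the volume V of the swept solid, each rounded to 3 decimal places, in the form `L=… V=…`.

2πR = 2π·9.5 = 59.690260
per-turn = √(59.690260² + 9²) = √(3562.9272 + 81) = √3643.9272 = 60.364950
L = 2.75 × 60.364950 = 166.003613
V = π·0.75² × L = 1.767146 × 166.003613 = 293.352598

L=166.004 V=293.353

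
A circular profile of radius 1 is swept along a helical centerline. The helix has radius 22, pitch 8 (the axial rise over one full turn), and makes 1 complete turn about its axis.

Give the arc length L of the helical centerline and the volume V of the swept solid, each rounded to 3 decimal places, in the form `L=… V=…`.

L=138.461 V=434.989

2πR = 2π·22 = 138.230077
per-turn = √(138.230077² + 8²) = √(19107.5541 + 64) = √19171.5541 = 138.461381
L = 1 × 138.461381 = 138.461381
V = π·1² × L = 3.141593 × 138.461381 = 434.989258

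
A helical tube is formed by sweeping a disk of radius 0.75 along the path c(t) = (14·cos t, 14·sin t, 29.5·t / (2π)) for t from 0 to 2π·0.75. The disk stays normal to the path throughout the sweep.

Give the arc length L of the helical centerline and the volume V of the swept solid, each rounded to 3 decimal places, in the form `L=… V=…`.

2πR = 2π·14 = 87.964594
per-turn = √(87.964594² + 29.5²) = √(7737.7699 + 870.25) = √8608.0199 = 92.779415
L = 0.75 × 92.779415 = 69.584561
V = π·0.75² × L = 1.767146 × 69.584561 = 122.966070

L=69.585 V=122.966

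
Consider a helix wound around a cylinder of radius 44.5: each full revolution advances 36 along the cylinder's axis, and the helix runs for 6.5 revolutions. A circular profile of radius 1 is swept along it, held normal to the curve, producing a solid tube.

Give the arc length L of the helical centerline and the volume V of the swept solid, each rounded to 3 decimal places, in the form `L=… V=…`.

2πR = 2π·44.5 = 279.601746
per-turn = √(279.601746² + 36²) = √(78177.1365 + 1296) = √79473.1365 = 281.909802
L = 6.5 × 281.909802 = 1832.413713
V = π·1² × L = 3.141593 × 1832.413713 = 5756.697459

L=1832.414 V=5756.697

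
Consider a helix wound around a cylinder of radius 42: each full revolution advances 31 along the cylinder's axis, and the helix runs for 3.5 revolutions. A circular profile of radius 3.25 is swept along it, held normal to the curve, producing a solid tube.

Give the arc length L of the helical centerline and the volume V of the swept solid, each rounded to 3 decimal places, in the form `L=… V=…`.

2πR = 2π·42 = 263.893783
per-turn = √(263.893783² + 31²) = √(69639.9287 + 961) = √70600.9287 = 265.708353
L = 3.5 × 265.708353 = 929.979234
V = π·3.25² × L = 33.183072 × 929.979234 = 30859.568262

L=929.979 V=30859.568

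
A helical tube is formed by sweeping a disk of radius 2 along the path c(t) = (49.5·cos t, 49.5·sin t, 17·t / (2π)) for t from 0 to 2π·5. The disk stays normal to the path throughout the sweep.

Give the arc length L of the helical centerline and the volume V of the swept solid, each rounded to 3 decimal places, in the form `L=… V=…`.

L=1557.410 V=19570.987

2πR = 2π·49.5 = 311.017673
per-turn = √(311.017673² + 17²) = √(96731.9927 + 289) = √97020.9927 = 311.481930
L = 5 × 311.481930 = 1557.409650
V = π·2² × L = 12.566371 × 1557.409650 = 19570.986862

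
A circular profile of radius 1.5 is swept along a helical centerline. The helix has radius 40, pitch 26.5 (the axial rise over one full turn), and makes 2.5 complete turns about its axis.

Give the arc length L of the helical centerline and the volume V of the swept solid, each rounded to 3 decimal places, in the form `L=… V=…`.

L=631.802 V=4465.942

2πR = 2π·40 = 251.327412
per-turn = √(251.327412² + 26.5²) = √(63165.4682 + 702.25) = √63867.7182 = 252.720633
L = 2.5 × 252.720633 = 631.801582
V = π·1.5² × L = 7.068583 × 631.801582 = 4465.942217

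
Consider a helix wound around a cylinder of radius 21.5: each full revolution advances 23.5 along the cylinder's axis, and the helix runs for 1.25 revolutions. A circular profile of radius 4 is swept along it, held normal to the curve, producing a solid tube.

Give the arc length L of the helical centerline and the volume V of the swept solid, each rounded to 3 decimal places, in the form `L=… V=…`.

2πR = 2π·21.5 = 135.088484
per-turn = √(135.088484² + 23.5²) = √(18248.8985 + 552.25) = √18801.1485 = 137.117280
L = 1.25 × 137.117280 = 171.396600
V = π·4² × L = 50.265482 × 171.396600 = 8615.332805

L=171.397 V=8615.333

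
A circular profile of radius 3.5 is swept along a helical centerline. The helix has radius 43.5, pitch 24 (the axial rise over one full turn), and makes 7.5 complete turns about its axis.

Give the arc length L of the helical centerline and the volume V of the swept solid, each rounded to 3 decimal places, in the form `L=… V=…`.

2πR = 2π·43.5 = 273.318561
per-turn = √(273.318561² + 24²) = √(74703.0357 + 576) = √75279.0357 = 274.370253
L = 7.5 × 274.370253 = 2057.776897
V = π·3.5² × L = 38.484510 × 2057.776897 = 79192.535593

L=2057.777 V=79192.536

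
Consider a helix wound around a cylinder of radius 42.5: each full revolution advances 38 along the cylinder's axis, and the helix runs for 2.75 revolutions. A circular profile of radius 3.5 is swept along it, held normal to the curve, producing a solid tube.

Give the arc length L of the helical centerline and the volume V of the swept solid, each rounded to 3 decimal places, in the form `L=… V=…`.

L=741.745 V=28545.707

2πR = 2π·42.5 = 267.035376
per-turn = √(267.035376² + 38²) = √(71307.8918 + 1444) = √72751.8918 = 269.725586
L = 2.75 × 269.725586 = 741.745362
V = π·3.5² × L = 38.484510 × 741.745362 = 28545.706798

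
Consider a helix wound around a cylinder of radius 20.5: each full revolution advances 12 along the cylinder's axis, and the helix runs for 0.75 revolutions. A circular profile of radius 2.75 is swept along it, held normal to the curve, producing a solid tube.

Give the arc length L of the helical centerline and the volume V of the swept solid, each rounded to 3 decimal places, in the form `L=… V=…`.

2πR = 2π·20.5 = 128.805299
per-turn = √(128.805299² + 12²) = √(16590.8050 + 144) = √16734.8050 = 129.363074
L = 0.75 × 129.363074 = 97.022306
V = π·2.75² × L = 23.758294 × 97.022306 = 2305.084507

L=97.022 V=2305.085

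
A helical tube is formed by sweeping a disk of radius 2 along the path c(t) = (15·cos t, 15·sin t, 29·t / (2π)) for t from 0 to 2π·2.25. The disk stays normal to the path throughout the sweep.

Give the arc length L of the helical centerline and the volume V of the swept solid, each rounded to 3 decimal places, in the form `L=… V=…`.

L=221.869 V=2788.091

2πR = 2π·15 = 94.247780
per-turn = √(94.247780² + 29²) = √(8882.6440 + 841) = √9723.6440 = 98.608539
L = 2.25 × 98.608539 = 221.869213
V = π·2² × L = 12.566371 × 221.869213 = 2788.090755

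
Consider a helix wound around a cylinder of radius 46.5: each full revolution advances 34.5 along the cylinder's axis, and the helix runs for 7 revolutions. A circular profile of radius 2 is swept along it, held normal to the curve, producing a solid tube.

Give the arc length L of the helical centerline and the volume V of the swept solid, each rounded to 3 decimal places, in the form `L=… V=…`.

L=2059.386 V=25879.007

2πR = 2π·46.5 = 292.168117
per-turn = √(292.168117² + 34.5²) = √(85362.2085 + 1190.25) = √86552.4585 = 294.197992
L = 7 × 294.197992 = 2059.385944
V = π·2² × L = 12.566371 × 2059.385944 = 25879.007006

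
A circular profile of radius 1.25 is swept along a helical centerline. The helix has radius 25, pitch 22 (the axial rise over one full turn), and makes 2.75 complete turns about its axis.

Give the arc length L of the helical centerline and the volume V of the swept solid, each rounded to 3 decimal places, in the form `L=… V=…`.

2πR = 2π·25 = 157.079633
per-turn = √(157.079633² + 22²) = √(24674.0110 + 484) = √25158.0110 = 158.612771
L = 2.75 × 158.612771 = 436.185119
V = π·1.25² × L = 4.908739 × 436.185119 = 2141.118697

L=436.185 V=2141.119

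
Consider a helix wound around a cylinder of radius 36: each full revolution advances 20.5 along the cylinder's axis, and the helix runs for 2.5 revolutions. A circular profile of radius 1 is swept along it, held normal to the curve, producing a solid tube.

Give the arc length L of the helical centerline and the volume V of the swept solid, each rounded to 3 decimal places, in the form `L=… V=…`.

2πR = 2π·36 = 226.194671
per-turn = √(226.194671² + 20.5²) = √(51164.0292 + 420.25) = √51584.2792 = 227.121728
L = 2.5 × 227.121728 = 567.804319
V = π·1² × L = 3.141593 × 567.804319 = 1783.809878

L=567.804 V=1783.810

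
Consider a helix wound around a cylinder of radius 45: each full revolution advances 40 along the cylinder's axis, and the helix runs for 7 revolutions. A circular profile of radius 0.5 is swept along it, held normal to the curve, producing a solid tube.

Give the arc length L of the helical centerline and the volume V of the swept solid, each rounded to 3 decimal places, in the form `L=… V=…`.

2πR = 2π·45 = 282.743339
per-turn = √(282.743339² + 40²) = √(79943.7956 + 1600) = √81543.7956 = 285.558743
L = 7 × 285.558743 = 1998.911200
V = π·0.5² × L = 0.785398 × 1998.911200 = 1569.941186

L=1998.911 V=1569.941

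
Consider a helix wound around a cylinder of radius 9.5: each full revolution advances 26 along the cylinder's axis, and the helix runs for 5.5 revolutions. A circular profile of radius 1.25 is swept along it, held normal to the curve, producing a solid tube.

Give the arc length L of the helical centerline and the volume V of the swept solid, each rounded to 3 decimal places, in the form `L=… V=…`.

L=358.089 V=1757.764

2πR = 2π·9.5 = 59.690260
per-turn = √(59.690260² + 26²) = √(3562.9272 + 676) = √4238.9272 = 65.107044
L = 5.5 × 65.107044 = 358.088742
V = π·1.25² × L = 4.908739 × 358.088742 = 1757.764004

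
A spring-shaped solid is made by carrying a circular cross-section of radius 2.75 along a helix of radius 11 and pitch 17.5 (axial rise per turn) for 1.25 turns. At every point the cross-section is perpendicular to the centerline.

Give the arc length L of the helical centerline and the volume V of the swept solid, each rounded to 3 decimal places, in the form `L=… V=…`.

L=89.120 V=2117.343

2πR = 2π·11 = 69.115038
per-turn = √(69.115038² + 17.5²) = √(4776.8885 + 306.25) = √5083.1385 = 71.296133
L = 1.25 × 71.296133 = 89.120166
V = π·2.75² × L = 23.758294 × 89.120166 = 2117.343140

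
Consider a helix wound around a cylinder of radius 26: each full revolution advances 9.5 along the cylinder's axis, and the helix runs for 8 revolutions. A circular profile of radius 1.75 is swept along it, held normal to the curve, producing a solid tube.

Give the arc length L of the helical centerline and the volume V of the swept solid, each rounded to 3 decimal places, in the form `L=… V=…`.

L=1309.110 V=12595.119

2πR = 2π·26 = 163.362818
per-turn = √(163.362818² + 9.5²) = √(26687.4103 + 90.25) = √26777.6603 = 163.638810
L = 8 × 163.638810 = 1309.110484
V = π·1.75² × L = 9.621128 × 1309.110484 = 12595.118880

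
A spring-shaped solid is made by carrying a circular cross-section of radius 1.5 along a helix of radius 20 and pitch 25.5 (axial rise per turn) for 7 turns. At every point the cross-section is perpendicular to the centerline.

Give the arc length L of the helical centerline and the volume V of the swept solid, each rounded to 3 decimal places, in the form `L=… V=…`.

L=897.574 V=6344.577

2πR = 2π·20 = 125.663706
per-turn = √(125.663706² + 25.5²) = √(15791.3670 + 650.25) = √16441.6170 = 128.224869
L = 7 × 128.224869 = 897.574083
V = π·1.5² × L = 7.068583 × 897.574083 = 6344.577329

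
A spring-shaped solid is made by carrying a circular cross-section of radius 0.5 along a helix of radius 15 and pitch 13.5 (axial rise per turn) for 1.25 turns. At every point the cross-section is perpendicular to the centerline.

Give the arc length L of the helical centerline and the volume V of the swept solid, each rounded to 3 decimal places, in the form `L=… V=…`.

2πR = 2π·15 = 94.247780
per-turn = √(94.247780² + 13.5²) = √(8882.6440 + 182.25) = √9064.8940 = 95.209737
L = 1.25 × 95.209737 = 119.012171
V = π·0.5² × L = 0.785398 × 119.012171 = 93.471940

L=119.012 V=93.472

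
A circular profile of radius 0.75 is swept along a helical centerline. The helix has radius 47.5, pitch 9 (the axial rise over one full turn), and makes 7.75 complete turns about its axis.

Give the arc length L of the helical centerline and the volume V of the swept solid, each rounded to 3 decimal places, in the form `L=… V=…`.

2πR = 2π·47.5 = 298.451302
per-turn = √(298.451302² + 9²) = √(89073.1797 + 81) = √89154.1797 = 298.586972
L = 7.75 × 298.586972 = 2314.049031
V = π·0.75² × L = 1.767146 × 2314.049031 = 4089.262183

L=2314.049 V=4089.262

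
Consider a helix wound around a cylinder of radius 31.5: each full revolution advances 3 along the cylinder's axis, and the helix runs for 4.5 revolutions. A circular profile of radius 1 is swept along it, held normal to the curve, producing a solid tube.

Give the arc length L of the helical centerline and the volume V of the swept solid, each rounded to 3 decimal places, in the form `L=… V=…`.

2πR = 2π·31.5 = 197.920337
per-turn = √(197.920337² + 3²) = √(39172.4599 + 9) = √39181.4599 = 197.943072
L = 4.5 × 197.943072 = 890.743825
V = π·1² × L = 3.141593 × 890.743825 = 2798.354258

L=890.744 V=2798.354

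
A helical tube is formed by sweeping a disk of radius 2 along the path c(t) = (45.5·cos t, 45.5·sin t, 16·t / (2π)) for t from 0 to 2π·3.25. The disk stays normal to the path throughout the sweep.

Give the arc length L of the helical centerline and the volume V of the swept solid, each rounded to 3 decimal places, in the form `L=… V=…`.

2πR = 2π·45.5 = 285.884931
per-turn = √(285.884931² + 16²) = √(81730.1940 + 256) = √81986.1940 = 286.332314
L = 3.25 × 286.332314 = 930.580021
V = π·2² × L = 12.566371 × 930.580021 = 11694.013424

L=930.580 V=11694.013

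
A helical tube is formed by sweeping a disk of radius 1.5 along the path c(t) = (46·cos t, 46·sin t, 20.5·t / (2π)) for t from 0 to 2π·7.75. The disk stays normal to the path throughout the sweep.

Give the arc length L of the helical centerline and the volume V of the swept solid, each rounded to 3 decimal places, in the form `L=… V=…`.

L=2245.583 V=15873.090

2πR = 2π·46 = 289.026524
per-turn = √(289.026524² + 20.5²) = √(83536.3317 + 420.25) = √83956.5817 = 289.752621
L = 7.75 × 289.752621 = 2245.582816
V = π·1.5² × L = 7.068583 × 2245.582816 = 15873.089578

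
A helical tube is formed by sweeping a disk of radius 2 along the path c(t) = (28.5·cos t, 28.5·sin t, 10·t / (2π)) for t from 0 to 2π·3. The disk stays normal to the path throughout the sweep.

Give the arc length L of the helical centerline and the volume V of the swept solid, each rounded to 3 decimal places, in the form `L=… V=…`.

L=538.049 V=6761.328

2πR = 2π·28.5 = 179.070781
per-turn = √(179.070781² + 10²) = √(32066.3447 + 100) = √32166.3447 = 179.349783
L = 3 × 179.349783 = 538.049349
V = π·2² × L = 12.566371 × 538.049349 = 6761.327532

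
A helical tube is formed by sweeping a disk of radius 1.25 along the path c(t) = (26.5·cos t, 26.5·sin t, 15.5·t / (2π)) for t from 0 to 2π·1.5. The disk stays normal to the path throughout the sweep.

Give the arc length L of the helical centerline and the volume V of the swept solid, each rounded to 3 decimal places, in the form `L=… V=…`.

2πR = 2π·26.5 = 166.504411
per-turn = √(166.504411² + 15.5²) = √(27723.7188 + 240.25) = √27963.9688 = 167.224307
L = 1.5 × 167.224307 = 250.836460
V = π·1.25² × L = 4.908739 × 250.836460 = 1231.290594

L=250.836 V=1231.291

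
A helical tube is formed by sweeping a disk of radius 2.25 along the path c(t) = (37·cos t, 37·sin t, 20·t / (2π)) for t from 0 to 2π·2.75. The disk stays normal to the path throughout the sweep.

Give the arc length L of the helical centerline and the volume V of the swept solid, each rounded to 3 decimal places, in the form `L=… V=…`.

L=641.676 V=10205.409

2πR = 2π·37 = 232.477856
per-turn = √(232.477856² + 20²) = √(54045.9537 + 400) = √54445.9537 = 233.336567
L = 2.75 × 233.336567 = 641.675560
V = π·2.25² × L = 15.904313 × 641.675560 = 10205.408835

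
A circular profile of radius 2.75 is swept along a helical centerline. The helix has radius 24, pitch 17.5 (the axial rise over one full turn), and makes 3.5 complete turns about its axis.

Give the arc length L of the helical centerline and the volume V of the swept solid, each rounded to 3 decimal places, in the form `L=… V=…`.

L=531.330 V=12623.488

2πR = 2π·24 = 150.796447
per-turn = √(150.796447² + 17.5²) = √(22739.5685 + 306.25) = √23045.8185 = 151.808493
L = 3.5 × 151.808493 = 531.329725
V = π·2.75² × L = 23.758294 × 531.329725 = 12623.488063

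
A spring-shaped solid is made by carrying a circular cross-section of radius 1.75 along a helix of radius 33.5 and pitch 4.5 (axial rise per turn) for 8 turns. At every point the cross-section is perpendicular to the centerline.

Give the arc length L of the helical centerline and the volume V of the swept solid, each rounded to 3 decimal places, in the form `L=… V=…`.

2πR = 2π·33.5 = 210.486708
per-turn = √(210.486708² + 4.5²) = √(44304.6542 + 20.25) = √44324.9042 = 210.534805
L = 8 × 210.534805 = 1684.278441
V = π·1.75² × L = 9.621128 × 1684.278441 = 16204.657627

L=1684.278 V=16204.658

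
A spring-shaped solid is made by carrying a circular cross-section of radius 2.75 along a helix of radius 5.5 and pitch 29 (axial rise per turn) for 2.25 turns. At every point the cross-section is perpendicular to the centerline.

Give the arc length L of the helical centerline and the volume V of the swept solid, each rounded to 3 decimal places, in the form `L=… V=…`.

L=101.505 V=2411.591

2πR = 2π·5.5 = 34.557519
per-turn = √(34.557519² + 29²) = √(1194.2221 + 841) = √2035.2221 = 45.113436
L = 2.25 × 45.113436 = 101.505232
V = π·2.75² × L = 23.758294 × 101.505232 = 2411.591180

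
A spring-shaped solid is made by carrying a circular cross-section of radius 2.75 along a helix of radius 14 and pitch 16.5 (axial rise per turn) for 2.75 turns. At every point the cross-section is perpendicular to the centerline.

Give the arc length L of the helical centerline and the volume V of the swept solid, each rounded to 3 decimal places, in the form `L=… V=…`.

L=246.121 V=5847.426

2πR = 2π·14 = 87.964594
per-turn = √(87.964594² + 16.5²) = √(7737.7699 + 272.25) = √8010.0199 = 89.498714
L = 2.75 × 89.498714 = 246.121464
V = π·2.75² × L = 23.758294 × 246.121464 = 5847.426214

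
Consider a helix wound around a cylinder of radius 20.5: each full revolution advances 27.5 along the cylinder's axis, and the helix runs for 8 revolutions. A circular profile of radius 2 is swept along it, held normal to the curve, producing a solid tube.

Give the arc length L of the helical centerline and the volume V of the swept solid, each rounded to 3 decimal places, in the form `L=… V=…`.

L=1053.666 V=13240.754

2πR = 2π·20.5 = 128.805299
per-turn = √(128.805299² + 27.5²) = √(16590.8050 + 756.25) = √17347.0550 = 131.708219
L = 8 × 131.708219 = 1053.665753
V = π·2² × L = 12.566371 × 1053.665753 = 13240.754361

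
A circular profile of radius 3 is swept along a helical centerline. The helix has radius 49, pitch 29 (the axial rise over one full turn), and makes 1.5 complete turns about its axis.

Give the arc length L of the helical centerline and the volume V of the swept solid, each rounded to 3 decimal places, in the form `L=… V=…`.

2πR = 2π·49 = 307.876080
per-turn = √(307.876080² + 29²) = √(94787.6807 + 841) = √95628.6807 = 309.238873
L = 1.5 × 309.238873 = 463.858310
V = π·3² × L = 28.274334 × 463.858310 = 13115.284723

L=463.858 V=13115.285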